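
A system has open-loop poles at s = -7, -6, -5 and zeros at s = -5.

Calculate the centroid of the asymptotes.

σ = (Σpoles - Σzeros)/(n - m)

σ = (Σpoles - Σzeros)/(n - m) = (-18 - (-5))/(3 - 1) = -13/2 = -6.5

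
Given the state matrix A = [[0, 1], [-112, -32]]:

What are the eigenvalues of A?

det(A - λI) = λ² - (-32)λ + 112 = (λ - (-4))(λ - (-28)). Eigenvalues: -4, -28.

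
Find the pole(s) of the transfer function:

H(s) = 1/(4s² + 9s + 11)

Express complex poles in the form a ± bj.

Discriminant = 9² - 4×4×11 = 81 - 176 = -95 < 0, so the poles are a complex conjugate pair s = (-9 ± j√95)/(2×4). Real part = -9/(2×4) = -9/8 = -1.125; imaginary part = ±√95/(2×4) ≈ 1.2183. Poles: s = -1.125 ± 1.2183j.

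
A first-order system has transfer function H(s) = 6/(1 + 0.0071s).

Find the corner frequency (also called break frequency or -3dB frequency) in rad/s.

Corner frequency = 1/τ = 1/0.0071 = 140.845 rad/s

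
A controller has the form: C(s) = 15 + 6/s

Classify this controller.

This is a Proportional-Integral (PI) controller.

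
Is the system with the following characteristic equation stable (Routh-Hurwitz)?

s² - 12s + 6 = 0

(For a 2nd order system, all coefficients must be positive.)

Coefficients: 1, -12, 6. b=-12 not positive, so system is unstable.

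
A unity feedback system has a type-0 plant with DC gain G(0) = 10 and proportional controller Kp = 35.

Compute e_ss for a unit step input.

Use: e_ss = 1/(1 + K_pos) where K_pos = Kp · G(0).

K_pos = Kp · G(0) = 35 × 10 = 350. e_ss = 1/(1 + 350) = 0.0028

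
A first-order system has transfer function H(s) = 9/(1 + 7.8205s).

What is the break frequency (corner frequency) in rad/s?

Corner frequency = 1/τ = 1/7.8205 = 0.128 rad/s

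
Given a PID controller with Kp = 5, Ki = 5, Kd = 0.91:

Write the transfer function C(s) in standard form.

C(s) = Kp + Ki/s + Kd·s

Substituting values: C(s) = 5 + 5/s + 0.91s = (0.91s² + 5s + 5)/s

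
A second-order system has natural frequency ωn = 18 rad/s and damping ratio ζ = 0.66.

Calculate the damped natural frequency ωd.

ωd = ωn√(1 - ζ²) = 18√(1 - 0.66²) = 13.52 rad/s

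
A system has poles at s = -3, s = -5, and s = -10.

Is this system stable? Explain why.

All poles are in the left half-plane. System is stable.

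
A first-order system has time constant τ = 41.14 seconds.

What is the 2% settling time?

For first-order system, 2% settling time ≈ 4τ = 4 × 41.14 = 164.56 s.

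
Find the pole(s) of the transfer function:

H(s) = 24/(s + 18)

Pole is where denominator = 0: s + 18 = 0, so s = -18.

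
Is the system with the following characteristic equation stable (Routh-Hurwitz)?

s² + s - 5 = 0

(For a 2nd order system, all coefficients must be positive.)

Coefficients: 1, 1, -5. c=-5 not positive, so system is unstable.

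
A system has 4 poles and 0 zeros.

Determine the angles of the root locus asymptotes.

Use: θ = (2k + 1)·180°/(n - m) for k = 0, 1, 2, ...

n - m = 4 - 0 = 4. Angles: θk = (2k + 1)·180°/4 = 45°, 135°, 225°, 315°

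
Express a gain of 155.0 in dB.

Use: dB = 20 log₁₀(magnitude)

dB = 20 log₁₀(155.0) = 43.8 dB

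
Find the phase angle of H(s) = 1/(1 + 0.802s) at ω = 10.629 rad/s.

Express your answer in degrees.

Phase = -arctan(ωτ) = -arctan(10.629 × 0.802) = -83.3°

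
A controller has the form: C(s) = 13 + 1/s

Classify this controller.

This is a Proportional-Integral (PI) controller.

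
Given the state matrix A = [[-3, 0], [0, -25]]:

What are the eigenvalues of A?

For diagonal matrix, eigenvalues are diagonal entries: λ₁ = -3, λ₂ = -25.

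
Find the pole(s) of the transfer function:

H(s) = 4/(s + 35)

Pole is where denominator = 0: s + 35 = 0, so s = -35.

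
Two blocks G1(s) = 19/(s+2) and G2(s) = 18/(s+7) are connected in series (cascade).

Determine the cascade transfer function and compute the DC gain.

Series: multiply transfer functions. G_eq = 19/(s+2) × 18/(s+7) = 342/((s+2)(s+7)). DC gain = 342/(2×7) = 24.4286.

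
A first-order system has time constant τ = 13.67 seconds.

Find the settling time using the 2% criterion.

For first-order system, 2% settling time ≈ 4τ = 4 × 13.67 = 54.68 s.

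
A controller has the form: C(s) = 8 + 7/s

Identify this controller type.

This is a Proportional-Integral (PI) controller.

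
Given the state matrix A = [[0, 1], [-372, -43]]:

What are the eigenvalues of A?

det(A - λI) = λ² - (-43)λ + 372 = (λ - (-12))(λ - (-31)). Eigenvalues: -12, -31.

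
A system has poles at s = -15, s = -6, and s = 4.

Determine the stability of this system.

Pole(s) at s = 4 are not in the left half-plane. System is unstable.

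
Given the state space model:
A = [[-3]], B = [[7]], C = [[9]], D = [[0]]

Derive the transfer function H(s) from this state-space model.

(sI - A)⁻¹ = 1/(s + 3). H(s) = 9 × 7/(s + 3) + 0 = 63/(s + 3).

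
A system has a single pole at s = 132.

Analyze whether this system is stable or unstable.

Pole at s = 132 is in the right half-plane. Unstable.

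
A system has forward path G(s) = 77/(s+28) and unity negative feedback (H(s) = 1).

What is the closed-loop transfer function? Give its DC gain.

T(s) = G/(1+GH) = [77/(s+28)] / [1 + 77/(s+28)] = 77/(s+28+77) = 77/(s+105). DC gain = 77/105 = 0.7333.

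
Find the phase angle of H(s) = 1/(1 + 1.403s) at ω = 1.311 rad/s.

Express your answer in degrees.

Phase = -arctan(ωτ) = -arctan(1.311 × 1.403) = -61.5°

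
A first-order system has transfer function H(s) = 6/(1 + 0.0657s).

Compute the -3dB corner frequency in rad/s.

Corner frequency = 1/τ = 1/0.0657 = 15.221 rad/s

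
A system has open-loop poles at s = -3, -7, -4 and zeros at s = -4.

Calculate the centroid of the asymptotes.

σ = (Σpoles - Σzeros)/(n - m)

σ = (Σpoles - Σzeros)/(n - m) = (-14 - (-4))/(3 - 1) = -10/2 = -5.0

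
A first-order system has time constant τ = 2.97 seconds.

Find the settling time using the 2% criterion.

For first-order system, 2% settling time ≈ 4τ = 4 × 2.97 = 11.88 s.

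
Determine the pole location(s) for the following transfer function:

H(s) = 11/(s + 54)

Pole is where denominator = 0: s + 54 = 0, so s = -54.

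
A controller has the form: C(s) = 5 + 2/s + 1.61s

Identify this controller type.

This is a Proportional-Integral-Derivative (PID) controller.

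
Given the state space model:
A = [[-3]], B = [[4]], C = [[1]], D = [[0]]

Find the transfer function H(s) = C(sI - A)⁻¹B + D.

(sI - A)⁻¹ = 1/(s + 3). H(s) = 1 × 4/(s + 3) + 0 = 4/(s + 3).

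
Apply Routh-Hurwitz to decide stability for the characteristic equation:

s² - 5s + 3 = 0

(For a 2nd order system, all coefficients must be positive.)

Coefficients: 1, -5, 3. b=-5 not positive, so system is unstable.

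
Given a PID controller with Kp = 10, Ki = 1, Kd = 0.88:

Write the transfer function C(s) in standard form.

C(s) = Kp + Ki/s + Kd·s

Substituting values: C(s) = 10 + 1/s + 0.88s = (0.88s² + 10s + 1)/s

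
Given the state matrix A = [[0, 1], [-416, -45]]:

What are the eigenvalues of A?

det(A - λI) = λ² - (-45)λ + 416 = (λ - (-32))(λ - (-13)). Eigenvalues: -32, -13.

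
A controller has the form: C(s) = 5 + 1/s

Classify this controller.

This is a Proportional-Integral (PI) controller.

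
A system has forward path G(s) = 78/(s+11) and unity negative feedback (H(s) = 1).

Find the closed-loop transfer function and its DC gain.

T(s) = G/(1+GH) = [78/(s+11)] / [1 + 78/(s+11)] = 78/(s+11+78) = 78/(s+89). DC gain = 78/89 = 0.8764.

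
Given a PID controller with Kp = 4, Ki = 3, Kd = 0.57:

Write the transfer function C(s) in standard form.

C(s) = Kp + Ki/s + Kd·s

Substituting values: C(s) = 4 + 3/s + 0.57s = (0.57s² + 4s + 3)/s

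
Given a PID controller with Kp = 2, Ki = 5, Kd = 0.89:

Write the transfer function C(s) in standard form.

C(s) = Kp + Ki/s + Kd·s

Substituting values: C(s) = 2 + 5/s + 0.89s = (0.89s² + 2s + 5)/s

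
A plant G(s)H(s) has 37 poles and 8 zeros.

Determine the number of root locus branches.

Root locus has n branches where n = number of poles = 37.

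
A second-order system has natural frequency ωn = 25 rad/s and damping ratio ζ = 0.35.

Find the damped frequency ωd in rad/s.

ωd = ωn√(1 - ζ²) = 25√(1 - 0.35²) = 23.42 rad/s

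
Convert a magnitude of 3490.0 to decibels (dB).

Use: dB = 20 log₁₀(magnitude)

dB = 20 log₁₀(3490.0) = 70.9 dB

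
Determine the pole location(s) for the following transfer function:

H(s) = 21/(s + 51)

Pole is where denominator = 0: s + 51 = 0, so s = -51.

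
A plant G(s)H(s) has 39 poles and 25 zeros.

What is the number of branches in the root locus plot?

Root locus has n branches where n = number of poles = 39.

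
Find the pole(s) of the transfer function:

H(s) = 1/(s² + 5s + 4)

Discriminant = 5² - 4×1×4 = 25 - 16 = 9 > 0, so two distinct real poles. Using quadratic formula: s = (-5 ± √9)/(2×1) = (-5 ± √9)/2, with √9 = 3. s₁ = -2/2 = -1, s₂ = -8/2 = -4. Poles: s₁ = -1, s₂ = -4.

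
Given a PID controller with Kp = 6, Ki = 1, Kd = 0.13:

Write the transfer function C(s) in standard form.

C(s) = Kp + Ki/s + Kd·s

Substituting values: C(s) = 6 + 1/s + 0.13s = (0.13s² + 6s + 1)/s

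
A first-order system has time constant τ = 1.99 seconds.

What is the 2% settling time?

For first-order system, 2% settling time ≈ 4τ = 4 × 1.99 = 7.96 s.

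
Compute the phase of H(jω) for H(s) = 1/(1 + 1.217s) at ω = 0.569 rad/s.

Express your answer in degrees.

Phase = -arctan(ωτ) = -arctan(0.569 × 1.217) = -34.7°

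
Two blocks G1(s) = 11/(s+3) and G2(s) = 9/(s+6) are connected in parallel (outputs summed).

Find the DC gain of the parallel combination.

Parallel: G_eq = G1 + G2. DC gain = G1(0) + G2(0) = 11/3 + 9/6 = 3.6667 + 1.5 = 5.1667.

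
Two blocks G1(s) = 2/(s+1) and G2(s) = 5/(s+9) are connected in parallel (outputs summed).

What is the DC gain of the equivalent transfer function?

Parallel: G_eq = G1 + G2. DC gain = G1(0) + G2(0) = 2/1 + 5/9 = 2 + 0.5556 = 2.5556.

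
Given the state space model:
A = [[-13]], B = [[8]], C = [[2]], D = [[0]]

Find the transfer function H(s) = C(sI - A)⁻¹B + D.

(sI - A)⁻¹ = 1/(s + 13). H(s) = 2 × 8/(s + 13) + 0 = 16/(s + 13).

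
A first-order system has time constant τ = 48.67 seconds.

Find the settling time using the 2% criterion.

For first-order system, 2% settling time ≈ 4τ = 4 × 48.67 = 194.68 s.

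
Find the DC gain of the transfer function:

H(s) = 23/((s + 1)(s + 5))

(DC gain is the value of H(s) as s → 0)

DC gain = H(0) = 23/(1 × 5) = 23/5 = 4.6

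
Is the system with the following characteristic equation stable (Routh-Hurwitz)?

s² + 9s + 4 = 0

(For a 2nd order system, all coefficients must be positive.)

Coefficients: 1, 9, 4. All positive, so system is stable.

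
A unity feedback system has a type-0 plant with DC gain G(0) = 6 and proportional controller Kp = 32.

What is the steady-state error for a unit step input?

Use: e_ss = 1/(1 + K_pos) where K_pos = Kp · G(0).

K_pos = Kp · G(0) = 32 × 6 = 192. e_ss = 1/(1 + 192) = 0.0052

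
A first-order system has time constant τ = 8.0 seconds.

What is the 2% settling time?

For first-order system, 2% settling time ≈ 4τ = 4 × 8.0 = 32.0 s.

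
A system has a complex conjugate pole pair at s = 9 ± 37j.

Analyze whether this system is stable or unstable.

Real part of poles is 9 (> 0, right half-plane). Unstable.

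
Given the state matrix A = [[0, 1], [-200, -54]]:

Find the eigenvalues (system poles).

det(A - λI) = λ² - (-54)λ + 200 = (λ - (-50))(λ - (-4)). Eigenvalues: -50, -4.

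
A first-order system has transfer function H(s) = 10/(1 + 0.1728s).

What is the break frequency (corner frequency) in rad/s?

Corner frequency = 1/τ = 1/0.1728 = 5.787 rad/s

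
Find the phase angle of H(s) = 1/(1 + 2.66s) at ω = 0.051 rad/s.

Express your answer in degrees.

Phase = -arctan(ωτ) = -arctan(0.051 × 2.66) = -7.7°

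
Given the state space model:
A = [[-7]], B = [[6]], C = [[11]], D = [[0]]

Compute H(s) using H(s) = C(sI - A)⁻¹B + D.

(sI - A)⁻¹ = 1/(s + 7). H(s) = 11 × 6/(s + 7) + 0 = 66/(s + 7).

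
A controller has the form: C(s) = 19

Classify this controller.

This is a Proportional (P) controller.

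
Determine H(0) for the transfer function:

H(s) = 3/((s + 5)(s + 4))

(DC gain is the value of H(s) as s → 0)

DC gain = H(0) = 3/(5 × 4) = 3/20 = 0.15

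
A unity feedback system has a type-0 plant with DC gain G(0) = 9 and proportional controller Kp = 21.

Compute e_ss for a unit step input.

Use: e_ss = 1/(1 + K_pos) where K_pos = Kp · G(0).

K_pos = Kp · G(0) = 21 × 9 = 189. e_ss = 1/(1 + 189) = 0.0053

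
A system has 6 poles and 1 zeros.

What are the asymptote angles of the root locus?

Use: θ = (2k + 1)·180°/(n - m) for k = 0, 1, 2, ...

n - m = 6 - 1 = 5. Angles: θk = (2k + 1)·180°/5 = 36°, 108°, 180°, 252°, 324°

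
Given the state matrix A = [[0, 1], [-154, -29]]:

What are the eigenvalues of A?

det(A - λI) = λ² - (-29)λ + 154 = (λ - (-22))(λ - (-7)). Eigenvalues: -22, -7.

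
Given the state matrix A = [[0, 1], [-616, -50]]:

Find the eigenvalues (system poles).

det(A - λI) = λ² - (-50)λ + 616 = (λ - (-28))(λ - (-22)). Eigenvalues: -28, -22.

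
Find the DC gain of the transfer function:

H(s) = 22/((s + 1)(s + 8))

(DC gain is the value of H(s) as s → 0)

DC gain = H(0) = 22/(1 × 8) = 22/8 = 2.75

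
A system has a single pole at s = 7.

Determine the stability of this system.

Pole at s = 7 is in the right half-plane. Unstable.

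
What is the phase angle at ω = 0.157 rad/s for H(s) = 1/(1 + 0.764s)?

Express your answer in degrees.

Phase = -arctan(ωτ) = -arctan(0.157 × 0.764) = -6.8°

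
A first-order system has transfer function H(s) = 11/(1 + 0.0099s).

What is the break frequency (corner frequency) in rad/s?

Corner frequency = 1/τ = 1/0.0099 = 101.01 rad/s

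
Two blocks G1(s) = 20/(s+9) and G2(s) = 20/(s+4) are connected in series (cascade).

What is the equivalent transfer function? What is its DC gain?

Series: multiply transfer functions. G_eq = 20/(s+9) × 20/(s+4) = 400/((s+9)(s+4)). DC gain = 400/(9×4) = 11.1111.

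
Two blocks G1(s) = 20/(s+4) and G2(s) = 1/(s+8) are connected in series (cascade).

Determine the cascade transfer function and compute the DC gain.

Series: multiply transfer functions. G_eq = 20/(s+4) × 1/(s+8) = 20/((s+4)(s+8)). DC gain = 20/(4×8) = 0.625.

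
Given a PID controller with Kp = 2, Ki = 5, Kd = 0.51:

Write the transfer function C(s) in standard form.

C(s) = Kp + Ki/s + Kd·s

Substituting values: C(s) = 2 + 5/s + 0.51s = (0.51s² + 2s + 5)/s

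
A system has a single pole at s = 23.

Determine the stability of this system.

Pole at s = 23 is in the right half-plane. Unstable.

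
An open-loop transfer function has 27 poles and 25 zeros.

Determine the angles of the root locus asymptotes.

n - m = 27 - 25 = 2. Angles: θk = (2k + 1)·180°/2 = 90°, 270°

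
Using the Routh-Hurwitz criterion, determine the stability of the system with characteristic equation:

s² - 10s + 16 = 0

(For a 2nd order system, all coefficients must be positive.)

Coefficients: 1, -10, 16. b=-10 not positive, so system is unstable.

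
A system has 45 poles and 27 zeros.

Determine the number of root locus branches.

Root locus has n branches where n = number of poles = 45.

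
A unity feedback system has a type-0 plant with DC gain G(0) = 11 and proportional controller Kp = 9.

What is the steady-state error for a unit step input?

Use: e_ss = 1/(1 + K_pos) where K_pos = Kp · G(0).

K_pos = Kp · G(0) = 9 × 11 = 99. e_ss = 1/(1 + 99) = 0.01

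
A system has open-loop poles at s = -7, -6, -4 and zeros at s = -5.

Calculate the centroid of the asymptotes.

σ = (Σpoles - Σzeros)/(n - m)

σ = (Σpoles - Σzeros)/(n - m) = (-17 - (-5))/(3 - 1) = -12/2 = -6.0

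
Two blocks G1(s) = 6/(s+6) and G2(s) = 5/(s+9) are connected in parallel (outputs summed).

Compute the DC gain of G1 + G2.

Parallel: G_eq = G1 + G2. DC gain = G1(0) + G2(0) = 6/6 + 5/9 = 1 + 0.5556 = 1.5556.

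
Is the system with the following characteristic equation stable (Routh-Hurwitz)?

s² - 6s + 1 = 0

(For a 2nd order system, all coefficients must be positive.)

Coefficients: 1, -6, 1. b=-6 not positive, so system is unstable.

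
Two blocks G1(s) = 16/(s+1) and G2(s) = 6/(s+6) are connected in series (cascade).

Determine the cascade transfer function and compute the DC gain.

Series: multiply transfer functions. G_eq = 16/(s+1) × 6/(s+6) = 96/((s+1)(s+6)). DC gain = 96/(1×6) = 16.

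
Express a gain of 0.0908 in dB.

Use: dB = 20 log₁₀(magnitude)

dB = 20 log₁₀(0.0908) = -20.8 dB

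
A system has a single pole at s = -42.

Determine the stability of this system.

Pole at s = -42 is in the left half-plane. Stable.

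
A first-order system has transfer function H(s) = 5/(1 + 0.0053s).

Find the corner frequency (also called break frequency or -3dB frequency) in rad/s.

Corner frequency = 1/τ = 1/0.0053 = 188.679 rad/s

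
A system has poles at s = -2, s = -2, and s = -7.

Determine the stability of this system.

All poles are in the left half-plane. System is stable.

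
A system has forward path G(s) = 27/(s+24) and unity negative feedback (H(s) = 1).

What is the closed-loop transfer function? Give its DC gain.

T(s) = G/(1+GH) = [27/(s+24)] / [1 + 27/(s+24)] = 27/(s+24+27) = 27/(s+51). DC gain = 27/51 = 0.5294.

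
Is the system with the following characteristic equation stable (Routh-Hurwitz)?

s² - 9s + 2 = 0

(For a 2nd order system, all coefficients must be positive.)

Coefficients: 1, -9, 2. b=-9 not positive, so system is unstable.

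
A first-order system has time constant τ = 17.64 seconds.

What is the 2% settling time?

For first-order system, 2% settling time ≈ 4τ = 4 × 17.64 = 70.56 s.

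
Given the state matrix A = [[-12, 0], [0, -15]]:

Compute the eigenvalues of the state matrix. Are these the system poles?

For diagonal matrix, eigenvalues are diagonal entries: λ₁ = -12, λ₂ = -15. Eigenvalues of A = system poles.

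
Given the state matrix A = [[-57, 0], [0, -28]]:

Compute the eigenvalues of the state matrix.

For diagonal matrix, eigenvalues are diagonal entries: λ₁ = -57, λ₂ = -28.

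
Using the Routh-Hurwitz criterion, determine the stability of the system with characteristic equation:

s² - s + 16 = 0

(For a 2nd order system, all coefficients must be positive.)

Coefficients: 1, -1, 16. b=-1 not positive, so system is unstable.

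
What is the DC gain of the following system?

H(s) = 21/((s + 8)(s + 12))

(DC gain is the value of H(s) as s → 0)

DC gain = H(0) = 21/(8 × 12) = 21/96 = 0.21875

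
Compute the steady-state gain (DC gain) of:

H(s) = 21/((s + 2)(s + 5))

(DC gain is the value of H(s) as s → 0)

DC gain = H(0) = 21/(2 × 5) = 21/10 = 2.1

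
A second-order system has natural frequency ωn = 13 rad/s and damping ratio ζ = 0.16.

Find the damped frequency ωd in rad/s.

ωd = ωn√(1 - ζ²) = 13√(1 - 0.16²) = 12.83 rad/s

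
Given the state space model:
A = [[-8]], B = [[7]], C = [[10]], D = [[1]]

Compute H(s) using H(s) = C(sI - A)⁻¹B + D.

(sI - A)⁻¹ = 1/(s + 8). H(s) = 10×7/(s + 8) + 1 = (s + 78)/(s + 8).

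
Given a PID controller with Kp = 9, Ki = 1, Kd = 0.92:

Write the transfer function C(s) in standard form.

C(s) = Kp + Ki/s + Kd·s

Substituting values: C(s) = 9 + 1/s + 0.92s = (0.92s² + 9s + 1)/s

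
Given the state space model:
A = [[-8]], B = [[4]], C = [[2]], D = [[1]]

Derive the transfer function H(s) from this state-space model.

(sI - A)⁻¹ = 1/(s + 8). H(s) = 2×4/(s + 8) + 1 = (s + 16)/(s + 8).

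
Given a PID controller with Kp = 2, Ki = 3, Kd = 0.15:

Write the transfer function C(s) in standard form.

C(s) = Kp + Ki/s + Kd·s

Substituting values: C(s) = 2 + 3/s + 0.15s = (0.15s² + 2s + 3)/s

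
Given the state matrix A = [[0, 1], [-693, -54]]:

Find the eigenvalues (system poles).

det(A - λI) = λ² - (-54)λ + 693 = (λ - (-33))(λ - (-21)). Eigenvalues: -33, -21.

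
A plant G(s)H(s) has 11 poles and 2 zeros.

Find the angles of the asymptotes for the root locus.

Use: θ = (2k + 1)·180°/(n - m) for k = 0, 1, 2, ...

n - m = 11 - 2 = 9. Angles: θk = (2k + 1)·180°/9 = 20°, 60°, 100°, 140°, 180°, 220°, 260°, 300°, 340°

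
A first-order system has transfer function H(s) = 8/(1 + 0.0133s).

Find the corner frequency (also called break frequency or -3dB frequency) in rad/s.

Corner frequency = 1/τ = 1/0.0133 = 75.188 rad/s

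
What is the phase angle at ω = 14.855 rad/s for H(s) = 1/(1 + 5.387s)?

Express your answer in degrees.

Phase = -arctan(ωτ) = -arctan(14.855 × 5.387) = -89.3°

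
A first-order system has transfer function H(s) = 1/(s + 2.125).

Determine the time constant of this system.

For H(s) = 1/(s + 1/τ), the pole is at -1/τ = -2.125, so τ = 1/2.125 = 0.4706 s.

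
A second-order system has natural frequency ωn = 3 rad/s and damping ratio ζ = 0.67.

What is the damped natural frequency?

ωd = ωn√(1 - ζ²) = 3√(1 - 0.67²) = 2.23 rad/s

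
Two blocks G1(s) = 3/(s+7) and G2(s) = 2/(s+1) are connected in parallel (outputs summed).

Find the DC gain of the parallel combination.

Parallel: G_eq = G1 + G2. DC gain = G1(0) + G2(0) = 3/7 + 2/1 = 0.4286 + 2 = 2.4286.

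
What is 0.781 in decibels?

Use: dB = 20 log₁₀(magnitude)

dB = 20 log₁₀(0.781) = -2.1 dB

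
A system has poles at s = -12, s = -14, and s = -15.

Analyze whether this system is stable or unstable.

All poles are in the left half-plane. System is stable.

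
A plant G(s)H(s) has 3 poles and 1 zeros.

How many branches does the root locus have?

Root locus has n branches where n = number of poles = 3.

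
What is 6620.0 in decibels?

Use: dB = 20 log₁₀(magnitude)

dB = 20 log₁₀(6620.0) = 76.4 dB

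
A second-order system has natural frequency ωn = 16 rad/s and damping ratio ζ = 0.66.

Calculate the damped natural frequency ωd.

ωd = ωn√(1 - ζ²) = 16√(1 - 0.66²) = 12.02 rad/s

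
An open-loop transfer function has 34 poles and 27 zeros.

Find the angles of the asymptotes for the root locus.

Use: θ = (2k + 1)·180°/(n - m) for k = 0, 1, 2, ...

n - m = 34 - 27 = 7. Angles: θk = (2k + 1)·180°/7 = 25.71°, 77.14°, 128.57°, 180°, 231.43°, 282.86°, 334.29°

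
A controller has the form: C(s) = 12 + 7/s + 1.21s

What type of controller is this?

This is a Proportional-Integral-Derivative (PID) controller.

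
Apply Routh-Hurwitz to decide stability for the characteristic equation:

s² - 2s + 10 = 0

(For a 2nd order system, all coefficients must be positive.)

Coefficients: 1, -2, 10. b=-2 not positive, so system is unstable.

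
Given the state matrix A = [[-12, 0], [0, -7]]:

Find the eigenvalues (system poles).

For diagonal matrix, eigenvalues are diagonal entries: λ₁ = -12, λ₂ = -7.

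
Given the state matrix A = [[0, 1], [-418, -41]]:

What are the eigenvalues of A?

det(A - λI) = λ² - (-41)λ + 418 = (λ - (-22))(λ - (-19)). Eigenvalues: -22, -19.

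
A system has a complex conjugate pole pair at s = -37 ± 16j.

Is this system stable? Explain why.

Real part of poles is -37 (< 0, left half-plane). Stable.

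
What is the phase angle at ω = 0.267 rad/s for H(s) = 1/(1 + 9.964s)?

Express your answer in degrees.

Phase = -arctan(ωτ) = -arctan(0.267 × 9.964) = -69.4°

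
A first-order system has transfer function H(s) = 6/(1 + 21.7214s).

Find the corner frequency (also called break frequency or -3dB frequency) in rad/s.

Corner frequency = 1/τ = 1/21.7214 = 0.046 rad/s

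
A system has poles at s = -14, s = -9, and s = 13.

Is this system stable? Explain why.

Pole(s) at s = 13 are not in the left half-plane. System is unstable.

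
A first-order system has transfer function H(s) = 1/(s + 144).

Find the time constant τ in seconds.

For H(s) = 1/(s + 1/τ), the pole is at -1/τ = -144, so τ = 1/144 = 0.0069 s.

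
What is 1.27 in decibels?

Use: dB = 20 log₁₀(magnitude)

dB = 20 log₁₀(1.27) = 2.1 dB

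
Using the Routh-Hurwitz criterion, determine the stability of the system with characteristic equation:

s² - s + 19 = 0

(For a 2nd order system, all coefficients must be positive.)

Coefficients: 1, -1, 19. b=-1 not positive, so system is unstable.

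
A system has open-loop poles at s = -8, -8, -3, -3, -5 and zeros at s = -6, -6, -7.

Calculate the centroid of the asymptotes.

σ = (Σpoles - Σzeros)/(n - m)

σ = (Σpoles - Σzeros)/(n - m) = (-27 - (-19))/(5 - 3) = -8/2 = -4.0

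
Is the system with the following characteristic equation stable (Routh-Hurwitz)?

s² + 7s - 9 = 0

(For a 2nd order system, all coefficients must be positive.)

Coefficients: 1, 7, -9. c=-9 not positive, so system is unstable.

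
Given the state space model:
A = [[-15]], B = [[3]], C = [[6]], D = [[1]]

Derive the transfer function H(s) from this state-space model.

(sI - A)⁻¹ = 1/(s + 15). H(s) = 6×3/(s + 15) + 1 = (s + 33)/(s + 15).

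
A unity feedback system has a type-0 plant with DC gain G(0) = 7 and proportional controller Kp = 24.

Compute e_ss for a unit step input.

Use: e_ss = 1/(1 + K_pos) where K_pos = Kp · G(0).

K_pos = Kp · G(0) = 24 × 7 = 168. e_ss = 1/(1 + 168) = 0.0059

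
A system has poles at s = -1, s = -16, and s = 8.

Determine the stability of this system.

Pole(s) at s = 8 are not in the left half-plane. System is unstable.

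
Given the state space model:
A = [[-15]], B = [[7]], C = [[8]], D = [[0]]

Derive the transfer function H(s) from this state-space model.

(sI - A)⁻¹ = 1/(s + 15). H(s) = 8 × 7/(s + 15) + 0 = 56/(s + 15).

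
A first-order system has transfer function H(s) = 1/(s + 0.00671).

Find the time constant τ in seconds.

For H(s) = 1/(s + 1/τ), the pole is at -1/τ = -0.00671, so τ = 1/0.00671 = 149 s.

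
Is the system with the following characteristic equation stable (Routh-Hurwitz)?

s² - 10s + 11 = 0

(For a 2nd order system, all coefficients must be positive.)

Coefficients: 1, -10, 11. b=-10 not positive, so system is unstable.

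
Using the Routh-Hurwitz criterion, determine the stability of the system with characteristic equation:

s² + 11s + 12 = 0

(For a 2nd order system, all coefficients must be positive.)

Coefficients: 1, 11, 12. All positive, so system is stable.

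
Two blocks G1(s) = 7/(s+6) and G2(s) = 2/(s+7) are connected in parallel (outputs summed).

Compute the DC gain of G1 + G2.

Parallel: G_eq = G1 + G2. DC gain = G1(0) + G2(0) = 7/6 + 2/7 = 1.1667 + 0.2857 = 1.4524.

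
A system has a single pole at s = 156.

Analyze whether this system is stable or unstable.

Pole at s = 156 is in the right half-plane. Unstable.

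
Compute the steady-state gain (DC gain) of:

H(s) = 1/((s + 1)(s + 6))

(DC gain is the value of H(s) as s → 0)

DC gain = H(0) = 1/(1 × 6) = 1/6 = 0.1667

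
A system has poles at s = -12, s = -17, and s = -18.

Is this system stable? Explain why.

All poles are in the left half-plane. System is stable.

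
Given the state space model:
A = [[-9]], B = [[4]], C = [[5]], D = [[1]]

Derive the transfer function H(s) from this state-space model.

(sI - A)⁻¹ = 1/(s + 9). H(s) = 5×4/(s + 9) + 1 = (s + 29)/(s + 9).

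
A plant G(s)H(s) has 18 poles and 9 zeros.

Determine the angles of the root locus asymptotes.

n - m = 18 - 9 = 9. Angles: θk = (2k + 1)·180°/9 = 20°, 60°, 100°, 140°, 180°, 220°, 260°, 300°, 340°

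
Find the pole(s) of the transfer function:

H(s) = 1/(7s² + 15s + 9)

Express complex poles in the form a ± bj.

Discriminant = 15² - 4×7×9 = 225 - 252 = -27 < 0, so the poles are a complex conjugate pair s = (-15 ± j√27)/(2×7). Real part = -15/(2×7) = -15/14 ≈ -1.0714; imaginary part = ±√27/(2×7) ≈ 0.3712. Poles: s = -1.0714 ± 0.3712j.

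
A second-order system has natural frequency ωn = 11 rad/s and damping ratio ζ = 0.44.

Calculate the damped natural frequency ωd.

ωd = ωn√(1 - ζ²) = 11√(1 - 0.44²) = 9.88 rad/s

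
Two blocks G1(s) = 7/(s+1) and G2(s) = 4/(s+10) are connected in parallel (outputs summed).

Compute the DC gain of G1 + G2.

Parallel: G_eq = G1 + G2. DC gain = G1(0) + G2(0) = 7/1 + 4/10 = 7 + 0.4 = 7.4.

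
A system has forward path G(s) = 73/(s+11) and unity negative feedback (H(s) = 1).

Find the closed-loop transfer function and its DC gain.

T(s) = G/(1+GH) = [73/(s+11)] / [1 + 73/(s+11)] = 73/(s+11+73) = 73/(s+84). DC gain = 73/84 = 0.8690.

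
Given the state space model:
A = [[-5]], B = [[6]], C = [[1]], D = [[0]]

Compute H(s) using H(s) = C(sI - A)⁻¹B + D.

(sI - A)⁻¹ = 1/(s + 5). H(s) = 1 × 6/(s + 5) + 0 = 6/(s + 5).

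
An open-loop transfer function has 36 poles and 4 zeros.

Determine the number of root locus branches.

Root locus has n branches where n = number of poles = 36.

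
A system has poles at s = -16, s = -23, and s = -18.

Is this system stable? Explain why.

All poles are in the left half-plane. System is stable.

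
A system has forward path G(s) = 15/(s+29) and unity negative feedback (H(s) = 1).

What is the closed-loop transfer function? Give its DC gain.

T(s) = G/(1+GH) = [15/(s+29)] / [1 + 15/(s+29)] = 15/(s+29+15) = 15/(s+44). DC gain = 15/44 = 0.3409.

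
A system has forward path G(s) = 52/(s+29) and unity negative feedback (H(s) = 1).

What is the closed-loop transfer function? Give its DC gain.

T(s) = G/(1+GH) = [52/(s+29)] / [1 + 52/(s+29)] = 52/(s+29+52) = 52/(s+81). DC gain = 52/81 = 0.6420.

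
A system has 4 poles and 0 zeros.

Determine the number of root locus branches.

Root locus has n branches where n = number of poles = 4.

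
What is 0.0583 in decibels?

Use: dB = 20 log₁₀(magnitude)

dB = 20 log₁₀(0.0583) = -24.7 dB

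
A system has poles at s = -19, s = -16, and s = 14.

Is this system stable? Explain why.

Pole(s) at s = 14 are not in the left half-plane. System is unstable.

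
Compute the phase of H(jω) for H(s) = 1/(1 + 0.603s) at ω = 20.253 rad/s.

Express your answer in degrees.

Phase = -arctan(ωτ) = -arctan(20.253 × 0.603) = -85.3°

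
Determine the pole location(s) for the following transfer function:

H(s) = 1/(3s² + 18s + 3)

Discriminant = 18² - 4×3×3 = 324 - 36 = 288 > 0, so two distinct real poles. Using quadratic formula: s = (-18 ± √288)/(2×3) = (-18 ± √288)/6, with √288 ≈ 16.9706. s₁ ≈ -0.1716, s₂ ≈ -5.8284. Poles: s₁ = -0.1716, s₂ = -5.8284.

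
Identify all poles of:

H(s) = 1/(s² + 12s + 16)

Discriminant = 12² - 4×1×16 = 144 - 64 = 80 > 0, so two distinct real poles. Using quadratic formula: s = (-12 ± √80)/(2×1) = (-12 ± √80)/2, with √80 ≈ 8.9443. s₁ ≈ -1.5279, s₂ ≈ -10.4721. Poles: s₁ = -1.5279, s₂ = -10.4721.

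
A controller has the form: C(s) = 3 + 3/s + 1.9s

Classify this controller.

This is a Proportional-Integral-Derivative (PID) controller.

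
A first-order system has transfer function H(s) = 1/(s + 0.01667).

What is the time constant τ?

For H(s) = 1/(s + 1/τ), the pole is at -1/τ = -0.01667, so τ = 1/0.01667 = 59.99 s.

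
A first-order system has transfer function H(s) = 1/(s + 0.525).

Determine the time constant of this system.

For H(s) = 1/(s + 1/τ), the pole is at -1/τ = -0.525, so τ = 1/0.525 = 1.9048 s.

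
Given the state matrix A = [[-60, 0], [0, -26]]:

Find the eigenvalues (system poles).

For diagonal matrix, eigenvalues are diagonal entries: λ₁ = -60, λ₂ = -26.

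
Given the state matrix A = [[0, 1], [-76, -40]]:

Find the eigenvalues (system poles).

det(A - λI) = λ² - (-40)λ + 76 = (λ - (-2))(λ - (-38)). Eigenvalues: -2, -38.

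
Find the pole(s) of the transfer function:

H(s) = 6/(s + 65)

Pole is where denominator = 0: s + 65 = 0, so s = -65.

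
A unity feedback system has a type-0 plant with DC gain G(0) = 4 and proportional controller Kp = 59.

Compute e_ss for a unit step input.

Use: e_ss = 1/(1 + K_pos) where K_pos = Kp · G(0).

K_pos = Kp · G(0) = 59 × 4 = 236. e_ss = 1/(1 + 236) = 0.0042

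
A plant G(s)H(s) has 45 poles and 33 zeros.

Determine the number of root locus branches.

Root locus has n branches where n = number of poles = 45.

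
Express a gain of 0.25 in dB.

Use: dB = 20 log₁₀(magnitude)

dB = 20 log₁₀(0.25) = -12.0 dB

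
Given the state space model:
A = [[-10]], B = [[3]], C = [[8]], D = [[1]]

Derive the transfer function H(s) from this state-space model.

(sI - A)⁻¹ = 1/(s + 10). H(s) = 8×3/(s + 10) + 1 = (s + 34)/(s + 10).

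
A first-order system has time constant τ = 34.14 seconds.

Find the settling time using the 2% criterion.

For first-order system, 2% settling time ≈ 4τ = 4 × 34.14 = 136.56 s.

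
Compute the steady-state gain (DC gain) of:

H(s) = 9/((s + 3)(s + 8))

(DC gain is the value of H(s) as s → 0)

DC gain = H(0) = 9/(3 × 8) = 9/24 = 0.375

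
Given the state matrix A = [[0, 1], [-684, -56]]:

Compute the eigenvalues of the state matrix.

det(A - λI) = λ² - (-56)λ + 684 = (λ - (-18))(λ - (-38)). Eigenvalues: -18, -38.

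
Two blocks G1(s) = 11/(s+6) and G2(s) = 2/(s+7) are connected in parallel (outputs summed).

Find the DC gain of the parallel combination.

Parallel: G_eq = G1 + G2. DC gain = G1(0) + G2(0) = 11/6 + 2/7 = 1.8333 + 0.2857 = 2.1190.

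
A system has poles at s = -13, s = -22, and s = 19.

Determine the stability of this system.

Pole(s) at s = 19 are not in the left half-plane. System is unstable.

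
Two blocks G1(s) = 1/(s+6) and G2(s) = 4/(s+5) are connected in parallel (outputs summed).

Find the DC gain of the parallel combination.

Parallel: G_eq = G1 + G2. DC gain = G1(0) + G2(0) = 1/6 + 4/5 = 0.1667 + 0.8 = 0.9667.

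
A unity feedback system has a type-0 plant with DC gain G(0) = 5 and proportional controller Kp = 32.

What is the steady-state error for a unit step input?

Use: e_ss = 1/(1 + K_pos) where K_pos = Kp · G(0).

K_pos = Kp · G(0) = 32 × 5 = 160. e_ss = 1/(1 + 160) = 0.0062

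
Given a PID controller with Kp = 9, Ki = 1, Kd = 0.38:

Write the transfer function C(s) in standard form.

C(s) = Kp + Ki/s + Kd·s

Substituting values: C(s) = 9 + 1/s + 0.38s = (0.38s² + 9s + 1)/s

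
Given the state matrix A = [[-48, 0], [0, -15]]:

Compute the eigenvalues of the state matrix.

For diagonal matrix, eigenvalues are diagonal entries: λ₁ = -48, λ₂ = -15.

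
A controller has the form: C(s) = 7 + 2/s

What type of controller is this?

This is a Proportional-Integral (PI) controller.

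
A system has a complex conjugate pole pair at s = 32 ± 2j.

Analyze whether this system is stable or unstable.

Real part of poles is 32 (> 0, right half-plane). Unstable.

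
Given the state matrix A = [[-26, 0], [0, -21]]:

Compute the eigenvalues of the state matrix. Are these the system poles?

For diagonal matrix, eigenvalues are diagonal entries: λ₁ = -26, λ₂ = -21. Eigenvalues of A = system poles.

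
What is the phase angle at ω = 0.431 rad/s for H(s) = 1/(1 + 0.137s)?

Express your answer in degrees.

Phase = -arctan(ωτ) = -arctan(0.431 × 0.137) = -3.4°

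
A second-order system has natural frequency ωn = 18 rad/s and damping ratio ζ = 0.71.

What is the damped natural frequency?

ωd = ωn√(1 - ζ²) = 18√(1 - 0.71²) = 12.68 rad/s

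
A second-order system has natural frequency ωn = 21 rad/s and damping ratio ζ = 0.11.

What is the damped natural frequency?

ωd = ωn√(1 - ζ²) = 21√(1 - 0.11²) = 20.87 rad/s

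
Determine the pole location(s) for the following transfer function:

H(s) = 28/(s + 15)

Pole is where denominator = 0: s + 15 = 0, so s = -15.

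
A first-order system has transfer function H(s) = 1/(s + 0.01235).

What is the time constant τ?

For H(s) = 1/(s + 1/τ), the pole is at -1/τ = -0.01235, so τ = 1/0.01235 = 80.97 s.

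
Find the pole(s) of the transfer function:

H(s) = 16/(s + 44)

Pole is where denominator = 0: s + 44 = 0, so s = -44.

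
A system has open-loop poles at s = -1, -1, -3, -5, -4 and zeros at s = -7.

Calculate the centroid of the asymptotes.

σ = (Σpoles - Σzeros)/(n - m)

σ = (Σpoles - Σzeros)/(n - m) = (-14 - (-7))/(5 - 1) = -7/4 = -1.75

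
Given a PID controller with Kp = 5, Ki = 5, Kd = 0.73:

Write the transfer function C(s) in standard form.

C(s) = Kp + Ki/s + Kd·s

Substituting values: C(s) = 5 + 5/s + 0.73s = (0.73s² + 5s + 5)/s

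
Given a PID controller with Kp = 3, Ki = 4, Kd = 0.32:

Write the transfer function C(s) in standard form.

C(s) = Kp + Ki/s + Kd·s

Substituting values: C(s) = 3 + 4/s + 0.32s = (0.32s² + 3s + 4)/s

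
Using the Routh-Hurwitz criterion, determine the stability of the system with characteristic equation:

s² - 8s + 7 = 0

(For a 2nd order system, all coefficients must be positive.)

Coefficients: 1, -8, 7. b=-8 not positive, so system is unstable.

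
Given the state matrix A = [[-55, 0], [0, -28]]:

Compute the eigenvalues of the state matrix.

For diagonal matrix, eigenvalues are diagonal entries: λ₁ = -55, λ₂ = -28.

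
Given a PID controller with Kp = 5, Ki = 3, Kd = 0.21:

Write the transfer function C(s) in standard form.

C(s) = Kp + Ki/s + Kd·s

Substituting values: C(s) = 5 + 3/s + 0.21s = (0.21s² + 5s + 3)/s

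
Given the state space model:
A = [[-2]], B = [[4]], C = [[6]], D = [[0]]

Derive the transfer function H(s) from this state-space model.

(sI - A)⁻¹ = 1/(s + 2). H(s) = 6 × 4/(s + 2) + 0 = 24/(s + 2).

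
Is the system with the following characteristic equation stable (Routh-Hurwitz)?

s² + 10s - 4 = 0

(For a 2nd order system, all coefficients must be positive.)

Coefficients: 1, 10, -4. c=-4 not positive, so system is unstable.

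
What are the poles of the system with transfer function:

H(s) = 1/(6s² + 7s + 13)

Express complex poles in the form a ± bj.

Discriminant = 7² - 4×6×13 = 49 - 312 = -263 < 0, so the poles are a complex conjugate pair s = (-7 ± j√263)/(2×6). Real part = -7/(2×6) = -7/12 ≈ -0.5833; imaginary part = ±√263/(2×6) ≈ 1.3514. Poles: s = -0.5833 ± 1.3514j.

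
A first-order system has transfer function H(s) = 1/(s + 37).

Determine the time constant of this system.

For H(s) = 1/(s + 1/τ), the pole is at -1/τ = -37, so τ = 1/37 = 0.0270 s.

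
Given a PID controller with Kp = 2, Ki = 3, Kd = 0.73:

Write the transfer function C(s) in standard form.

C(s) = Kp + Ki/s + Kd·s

Substituting values: C(s) = 2 + 3/s + 0.73s = (0.73s² + 2s + 3)/s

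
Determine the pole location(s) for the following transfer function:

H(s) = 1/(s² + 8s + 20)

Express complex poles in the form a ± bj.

Discriminant = 8² - 4×1×20 = 64 - 80 = -16 < 0, so the poles are a complex conjugate pair s = (-8 ± j√16)/(2×1). Real part = -8/(2×1) = -8/2 = -4; imaginary part = ±√16/(2×1) = 4/2 = 2. Poles: s = -4 ± 2j.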